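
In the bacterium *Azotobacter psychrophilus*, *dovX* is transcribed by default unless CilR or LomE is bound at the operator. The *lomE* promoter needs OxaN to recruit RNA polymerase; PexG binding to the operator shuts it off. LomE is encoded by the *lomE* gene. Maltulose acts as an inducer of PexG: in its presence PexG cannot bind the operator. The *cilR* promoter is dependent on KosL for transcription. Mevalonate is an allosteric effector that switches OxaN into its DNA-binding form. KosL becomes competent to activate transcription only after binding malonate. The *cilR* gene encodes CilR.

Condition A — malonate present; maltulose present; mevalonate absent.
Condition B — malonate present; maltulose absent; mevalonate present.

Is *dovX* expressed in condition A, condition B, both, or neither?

neither

Condition A:
Malonate is present, so KosL is active.
No repressor is bound and KosL is active, so *cilR* is transcribed.
So CilR is produced and active.
Maltulose is present, so PexG is inactive.
Mevalonate is absent, so OxaN is inactive.
Required activator OxaN is absent, so *lomE* is not transcribed.
So LomE is not produced.
With repressor CilR bound, *dovX* is not transcribed.
→ *dovX* is OFF in A.
Condition B:
Malonate is present, so KosL is active.
No repressor is bound and KosL is active, so *cilR* is transcribed.
So CilR is produced and active.
Maltulose is absent, so PexG is active.
Mevalonate is present, so OxaN is active.
With repressor PexG bound, *lomE* is not transcribed.
So LomE is not produced.
With repressor CilR bound, *dovX* is not transcribed.
→ *dovX* is OFF in B.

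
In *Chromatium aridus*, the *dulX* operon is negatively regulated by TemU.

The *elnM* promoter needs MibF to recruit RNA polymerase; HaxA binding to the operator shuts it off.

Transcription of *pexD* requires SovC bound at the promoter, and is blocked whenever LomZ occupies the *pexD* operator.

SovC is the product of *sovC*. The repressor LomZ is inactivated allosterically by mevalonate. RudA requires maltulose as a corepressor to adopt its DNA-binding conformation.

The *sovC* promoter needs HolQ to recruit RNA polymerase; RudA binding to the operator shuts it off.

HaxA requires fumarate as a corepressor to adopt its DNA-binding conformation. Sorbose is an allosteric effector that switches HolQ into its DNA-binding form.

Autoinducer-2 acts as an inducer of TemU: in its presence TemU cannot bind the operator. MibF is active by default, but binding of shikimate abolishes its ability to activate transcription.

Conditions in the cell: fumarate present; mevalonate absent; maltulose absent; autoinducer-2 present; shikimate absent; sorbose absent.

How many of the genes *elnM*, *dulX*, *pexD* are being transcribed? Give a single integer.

Shikimate is absent, so MibF is active.
Fumarate is present, so HaxA is active.
With repressor HaxA bound, *elnM* is not transcribed.
→ *elnM* is OFF.
Autoinducer-2 is present, so TemU is inactive.
With no repressor bound, *dulX* is transcribed.
→ *dulX* is ON.
Mevalonate is absent, so LomZ is active.
Maltulose is absent, so RudA is inactive.
Sorbose is absent, so HolQ is inactive.
Required activator HolQ is absent, so *sovC* is not transcribed.
So SovC is not produced.
With repressor LomZ bound, *pexD* is not transcribed.
→ *pexD* is OFF.
1 of the 3 genes is transcribed.

1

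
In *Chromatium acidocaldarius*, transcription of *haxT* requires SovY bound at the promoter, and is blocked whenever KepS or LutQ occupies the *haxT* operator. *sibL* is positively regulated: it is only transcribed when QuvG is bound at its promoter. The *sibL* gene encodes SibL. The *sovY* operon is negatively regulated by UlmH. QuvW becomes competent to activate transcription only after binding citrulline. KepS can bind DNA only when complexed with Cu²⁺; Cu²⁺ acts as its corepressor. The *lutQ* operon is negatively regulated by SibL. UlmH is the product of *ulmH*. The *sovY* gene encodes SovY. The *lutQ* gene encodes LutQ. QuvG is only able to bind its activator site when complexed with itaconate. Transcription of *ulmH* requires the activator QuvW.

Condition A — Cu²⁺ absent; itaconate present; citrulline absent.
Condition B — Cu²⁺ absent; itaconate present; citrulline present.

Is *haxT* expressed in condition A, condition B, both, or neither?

A only

Condition A:
Cu²⁺ is absent, so KepS is inactive.
Itaconate is present, so QuvG is active.
No repressor is bound and QuvG is active, so *sibL* is transcribed.
So SibL is produced and active.
With repressor SibL bound, *lutQ* is not transcribed.
So LutQ is not produced.
Citrulline is absent, so QuvW is inactive.
Required activator QuvW is absent, so *ulmH* is not transcribed.
So UlmH is not produced.
With no repressor bound, *sovY* is transcribed.
So SovY is produced and active.
No repressor is bound and SovY is active, so *haxT* is transcribed.
→ *haxT* is ON in A.
Condition B:
Cu²⁺ is absent, so KepS is inactive.
Itaconate is present, so QuvG is active.
No repressor is bound and QuvG is active, so *sibL* is transcribed.
So SibL is produced and active.
With repressor SibL bound, *lutQ* is not transcribed.
So LutQ is not produced.
Citrulline is present, so QuvW is active.
No repressor is bound and QuvW is active, so *ulmH* is transcribed.
So UlmH is produced and active.
With repressor UlmH bound, *sovY* is not transcribed.
So SovY is not produced.
Required activator SovY is absent, so *haxT* is not transcribed.
→ *haxT* is OFF in B.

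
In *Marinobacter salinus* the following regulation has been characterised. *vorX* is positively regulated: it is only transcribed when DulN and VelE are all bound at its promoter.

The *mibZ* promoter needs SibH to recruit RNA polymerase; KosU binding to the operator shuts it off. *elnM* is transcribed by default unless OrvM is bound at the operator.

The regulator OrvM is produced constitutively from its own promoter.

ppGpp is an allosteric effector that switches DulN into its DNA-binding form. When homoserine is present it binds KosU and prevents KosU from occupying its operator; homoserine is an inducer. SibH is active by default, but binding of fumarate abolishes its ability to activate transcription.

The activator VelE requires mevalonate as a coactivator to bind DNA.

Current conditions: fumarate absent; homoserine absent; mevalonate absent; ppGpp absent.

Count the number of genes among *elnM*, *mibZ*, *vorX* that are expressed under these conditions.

OrvM is produced constitutively and is active.
With repressor OrvM bound, *elnM* is not transcribed.
→ *elnM* is OFF.
Homoserine is absent, so KosU is active.
Fumarate is absent, so SibH is active.
With repressor KosU bound, *mibZ* is not transcribed.
→ *mibZ* is OFF.
ppGpp is absent, so DulN is inactive.
Mevalonate is absent, so VelE is inactive.
Required activator DulN is absent, so *vorX* is not transcribed.
→ *vorX* is OFF.
0 of the 3 genes are transcribed.

0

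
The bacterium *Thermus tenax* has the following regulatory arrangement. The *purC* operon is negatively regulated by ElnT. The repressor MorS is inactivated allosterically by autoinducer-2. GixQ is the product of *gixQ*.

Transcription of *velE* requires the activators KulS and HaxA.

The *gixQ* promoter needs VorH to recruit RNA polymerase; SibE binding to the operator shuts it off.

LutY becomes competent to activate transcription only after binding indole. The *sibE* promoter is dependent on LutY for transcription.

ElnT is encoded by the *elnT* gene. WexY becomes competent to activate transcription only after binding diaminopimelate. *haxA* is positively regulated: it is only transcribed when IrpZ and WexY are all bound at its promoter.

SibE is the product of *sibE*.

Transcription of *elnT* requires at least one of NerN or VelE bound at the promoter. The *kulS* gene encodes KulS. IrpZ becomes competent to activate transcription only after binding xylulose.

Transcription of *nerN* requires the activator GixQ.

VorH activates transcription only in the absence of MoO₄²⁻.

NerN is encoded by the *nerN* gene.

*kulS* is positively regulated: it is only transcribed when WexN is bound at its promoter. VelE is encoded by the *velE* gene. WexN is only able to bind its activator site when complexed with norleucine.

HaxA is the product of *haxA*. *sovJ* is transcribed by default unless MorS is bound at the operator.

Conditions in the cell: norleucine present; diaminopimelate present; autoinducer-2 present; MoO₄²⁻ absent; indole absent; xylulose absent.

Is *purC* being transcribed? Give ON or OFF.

OFF

Indole is absent, so LutY is inactive.
Required activator LutY is absent, so *sibE* is not transcribed.
So SibE is not produced.
MoO₄²⁻ is absent, so VorH is active.
No repressor is bound and VorH is active, so *gixQ* is transcribed.
So GixQ is produced and active.
No repressor is bound and GixQ is active, so *nerN* is transcribed.
So NerN is produced and active.
Norleucine is present, so WexN is active.
No repressor is bound and WexN is active, so *kulS* is transcribed.
So KulS is produced and active.
Xylulose is absent, so IrpZ is inactive.
Diaminopimelate is present, so WexY is active.
Required activator IrpZ is absent, so *haxA* is not transcribed.
So HaxA is not produced.
Required activator HaxA is absent, so *velE* is not transcribed.
So VelE is not produced.
Activator NerN is present, so *elnT* is transcribed.
So ElnT is produced and active.
With repressor ElnT bound, *purC* is not transcribed.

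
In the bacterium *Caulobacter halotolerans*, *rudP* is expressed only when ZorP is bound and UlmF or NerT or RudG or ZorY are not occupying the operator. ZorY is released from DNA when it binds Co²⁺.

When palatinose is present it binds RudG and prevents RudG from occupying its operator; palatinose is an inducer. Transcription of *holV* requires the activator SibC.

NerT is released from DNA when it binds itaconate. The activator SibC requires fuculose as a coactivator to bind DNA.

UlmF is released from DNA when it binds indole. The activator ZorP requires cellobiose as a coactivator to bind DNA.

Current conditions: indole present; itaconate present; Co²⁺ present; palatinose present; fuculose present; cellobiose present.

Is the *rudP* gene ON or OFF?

ON

Indole is present, so UlmF is inactive.
Cellobiose is present, so ZorP is active.
Itaconate is present, so NerT is inactive.
Palatinose is present, so RudG is inactive.
Co²⁺ is present, so ZorY is inactive.
No repressor is bound and ZorP is active, so *rudP* is transcribed.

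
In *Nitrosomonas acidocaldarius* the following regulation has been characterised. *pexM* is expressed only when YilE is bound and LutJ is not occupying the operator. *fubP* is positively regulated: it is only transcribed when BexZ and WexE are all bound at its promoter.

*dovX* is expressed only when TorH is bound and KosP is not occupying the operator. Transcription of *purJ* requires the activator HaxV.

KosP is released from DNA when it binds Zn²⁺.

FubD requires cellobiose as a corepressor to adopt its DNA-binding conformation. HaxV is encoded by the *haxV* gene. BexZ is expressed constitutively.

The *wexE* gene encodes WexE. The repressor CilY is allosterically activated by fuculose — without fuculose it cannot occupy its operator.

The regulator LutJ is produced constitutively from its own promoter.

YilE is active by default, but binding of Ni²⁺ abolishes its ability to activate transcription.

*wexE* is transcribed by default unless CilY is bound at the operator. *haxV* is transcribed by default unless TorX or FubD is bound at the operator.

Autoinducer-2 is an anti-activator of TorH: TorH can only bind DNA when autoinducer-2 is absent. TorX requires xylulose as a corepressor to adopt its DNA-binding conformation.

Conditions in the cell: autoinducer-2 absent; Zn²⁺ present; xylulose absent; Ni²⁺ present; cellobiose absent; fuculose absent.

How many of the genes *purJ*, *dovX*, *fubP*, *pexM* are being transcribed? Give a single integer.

3

Xylulose is absent, so TorX is inactive.
Cellobiose is absent, so FubD is inactive.
With no repressor bound, *haxV* is transcribed.
So HaxV is produced and active.
No repressor is bound and HaxV is active, so *purJ* is transcribed.
→ *purJ* is ON.
Autoinducer-2 is absent, so TorH is active.
Zn²⁺ is present, so KosP is inactive.
No repressor is bound and TorH is active, so *dovX* is transcribed.
→ *dovX* is ON.
BexZ is produced constitutively and is active.
Fuculose is absent, so CilY is inactive.
With no repressor bound, *wexE* is transcribed.
So WexE is produced and active.
No repressor is bound and BexZ and WexE are active, so *fubP* is transcribed.
→ *fubP* is ON.
Ni²⁺ is present, so YilE is inactive.
LutJ is produced constitutively and is active.
With repressor LutJ bound, *pexM* is not transcribed.
→ *pexM* is OFF.
3 of the 4 genes are transcribed.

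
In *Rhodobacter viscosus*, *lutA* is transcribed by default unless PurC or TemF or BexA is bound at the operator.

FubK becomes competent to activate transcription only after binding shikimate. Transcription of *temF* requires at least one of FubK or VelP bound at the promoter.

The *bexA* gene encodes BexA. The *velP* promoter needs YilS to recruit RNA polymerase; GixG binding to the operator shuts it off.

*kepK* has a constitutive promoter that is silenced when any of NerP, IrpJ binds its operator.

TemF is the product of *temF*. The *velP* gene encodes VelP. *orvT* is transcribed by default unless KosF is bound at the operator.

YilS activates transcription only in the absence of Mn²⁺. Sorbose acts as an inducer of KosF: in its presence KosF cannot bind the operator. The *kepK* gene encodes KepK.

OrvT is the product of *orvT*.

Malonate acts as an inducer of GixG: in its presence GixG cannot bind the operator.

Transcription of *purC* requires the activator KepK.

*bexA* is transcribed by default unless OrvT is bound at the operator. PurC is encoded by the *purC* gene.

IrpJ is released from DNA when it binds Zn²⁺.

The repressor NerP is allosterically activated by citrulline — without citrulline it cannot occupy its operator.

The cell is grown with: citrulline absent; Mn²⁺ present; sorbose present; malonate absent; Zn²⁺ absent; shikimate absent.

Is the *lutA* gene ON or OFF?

ON

Citrulline is absent, so NerP is inactive.
Zn²⁺ is absent, so IrpJ is active.
With repressor IrpJ bound, *kepK* is not transcribed.
So KepK is not produced.
Required activator KepK is absent, so *purC* is not transcribed.
So PurC is not produced.
Shikimate is absent, so FubK is inactive.
Mn²⁺ is present, so YilS is inactive.
Malonate is absent, so GixG is active.
With repressor GixG bound, *velP* is not transcribed.
So VelP is not produced.
No activator is available at the *temF* promoter, so *temF* is not transcribed.
So TemF is not produced.
Sorbose is present, so KosF is inactive.
With no repressor bound, *orvT* is transcribed.
So OrvT is produced and active.
With repressor OrvT bound, *bexA* is not transcribed.
So BexA is not produced.
With no repressor bound, *lutA* is transcribed.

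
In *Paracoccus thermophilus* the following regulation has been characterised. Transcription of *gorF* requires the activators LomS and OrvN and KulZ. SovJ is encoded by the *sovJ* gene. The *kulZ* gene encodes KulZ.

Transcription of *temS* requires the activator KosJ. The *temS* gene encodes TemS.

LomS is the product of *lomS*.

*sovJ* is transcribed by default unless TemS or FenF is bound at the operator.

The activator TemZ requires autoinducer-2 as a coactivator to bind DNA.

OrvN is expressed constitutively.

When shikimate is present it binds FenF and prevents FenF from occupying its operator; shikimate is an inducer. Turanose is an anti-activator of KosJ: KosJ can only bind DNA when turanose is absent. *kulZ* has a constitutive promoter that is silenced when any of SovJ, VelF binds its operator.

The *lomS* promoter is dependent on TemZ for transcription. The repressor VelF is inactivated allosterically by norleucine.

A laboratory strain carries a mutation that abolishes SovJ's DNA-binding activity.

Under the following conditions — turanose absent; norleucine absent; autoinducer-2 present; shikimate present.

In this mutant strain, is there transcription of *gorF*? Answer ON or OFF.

Autoinducer-2 is present, so TemZ is active.
No repressor is bound and TemZ is active, so *lomS* is transcribed.
So LomS is produced and active.
OrvN is produced constitutively and is active.
SovJ is non-functional in this strain, so it has no effect.
Norleucine is absent, so VelF is active.
With repressor VelF bound, *kulZ* is not transcribed.
So KulZ is not produced.
Required activator KulZ is absent, so *gorF* is not transcribed.

OFF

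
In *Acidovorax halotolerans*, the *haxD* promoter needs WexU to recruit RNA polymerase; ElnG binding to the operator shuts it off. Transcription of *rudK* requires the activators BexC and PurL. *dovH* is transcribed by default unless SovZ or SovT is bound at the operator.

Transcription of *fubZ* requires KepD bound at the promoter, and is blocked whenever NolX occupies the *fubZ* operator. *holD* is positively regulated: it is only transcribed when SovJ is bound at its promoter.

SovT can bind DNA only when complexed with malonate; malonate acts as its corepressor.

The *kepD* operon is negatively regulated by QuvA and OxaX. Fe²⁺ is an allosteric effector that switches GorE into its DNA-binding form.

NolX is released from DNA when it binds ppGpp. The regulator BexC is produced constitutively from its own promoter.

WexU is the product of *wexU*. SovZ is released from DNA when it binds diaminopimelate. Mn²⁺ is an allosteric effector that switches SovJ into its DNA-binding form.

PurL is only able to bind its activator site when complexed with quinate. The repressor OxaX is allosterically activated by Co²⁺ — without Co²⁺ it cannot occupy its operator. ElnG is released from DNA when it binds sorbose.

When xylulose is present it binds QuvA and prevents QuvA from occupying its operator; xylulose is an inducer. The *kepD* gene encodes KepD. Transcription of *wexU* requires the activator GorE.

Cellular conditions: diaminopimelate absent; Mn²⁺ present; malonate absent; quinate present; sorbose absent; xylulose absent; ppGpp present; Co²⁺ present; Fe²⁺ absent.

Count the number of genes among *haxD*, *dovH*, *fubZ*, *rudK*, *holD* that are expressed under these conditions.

Sorbose is absent, so ElnG is active.
Fe²⁺ is absent, so GorE is inactive.
Required activator GorE is absent, so *wexU* is not transcribed.
So WexU is not produced.
With repressor ElnG bound, *haxD* is not transcribed.
→ *haxD* is OFF.
Diaminopimelate is absent, so SovZ is active.
Malonate is absent, so SovT is inactive.
With repressor SovZ bound, *dovH* is not transcribed.
→ *dovH* is OFF.
Xylulose is absent, so QuvA is active.
Co²⁺ is present, so OxaX is active.
With repressor QuvA bound, *kepD* is not transcribed.
So KepD is not produced.
ppGpp is present, so NolX is inactive.
Required activator KepD is absent, so *fubZ* is not transcribed.
→ *fubZ* is OFF.
BexC is produced constitutively and is active.
Quinate is present, so PurL is active.
No repressor is bound and BexC and PurL are active, so *rudK* is transcribed.
→ *rudK* is ON.
Mn²⁺ is present, so SovJ is active.
No repressor is bound and SovJ is active, so *holD* is transcribed.
→ *holD* is ON.
2 of the 5 genes are transcribed.

2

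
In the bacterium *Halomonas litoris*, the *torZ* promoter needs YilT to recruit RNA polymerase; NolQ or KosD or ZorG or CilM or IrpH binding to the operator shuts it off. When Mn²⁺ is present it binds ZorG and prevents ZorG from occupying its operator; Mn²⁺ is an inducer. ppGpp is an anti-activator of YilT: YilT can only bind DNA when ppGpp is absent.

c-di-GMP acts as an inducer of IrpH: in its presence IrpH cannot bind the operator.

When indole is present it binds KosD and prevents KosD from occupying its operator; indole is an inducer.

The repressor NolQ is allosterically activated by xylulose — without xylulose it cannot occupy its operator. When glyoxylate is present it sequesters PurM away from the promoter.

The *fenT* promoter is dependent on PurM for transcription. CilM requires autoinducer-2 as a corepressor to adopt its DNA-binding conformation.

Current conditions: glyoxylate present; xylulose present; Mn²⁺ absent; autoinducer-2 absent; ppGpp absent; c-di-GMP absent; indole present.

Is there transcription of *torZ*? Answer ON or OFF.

OFF

Xylulose is present, so NolQ is active.
Indole is present, so KosD is inactive.
Mn²⁺ is absent, so ZorG is active.
ppGpp is absent, so YilT is active.
Autoinducer-2 is absent, so CilM is inactive.
c-di-GMP is absent, so IrpH is active.
With repressor NolQ bound, *torZ* is not transcribed.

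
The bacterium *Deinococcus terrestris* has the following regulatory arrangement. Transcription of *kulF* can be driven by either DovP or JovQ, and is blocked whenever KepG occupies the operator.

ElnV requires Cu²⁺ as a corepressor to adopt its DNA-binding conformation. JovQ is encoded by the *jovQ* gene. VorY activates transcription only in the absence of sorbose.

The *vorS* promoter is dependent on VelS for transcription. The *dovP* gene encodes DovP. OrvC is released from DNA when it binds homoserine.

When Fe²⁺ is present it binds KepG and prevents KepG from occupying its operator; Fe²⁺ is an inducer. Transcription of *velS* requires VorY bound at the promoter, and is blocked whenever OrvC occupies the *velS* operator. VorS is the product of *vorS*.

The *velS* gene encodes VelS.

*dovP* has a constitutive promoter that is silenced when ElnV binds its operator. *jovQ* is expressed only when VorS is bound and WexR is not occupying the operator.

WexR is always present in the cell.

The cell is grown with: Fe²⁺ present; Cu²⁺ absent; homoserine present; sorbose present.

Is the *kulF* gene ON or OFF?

ON

Cu²⁺ is absent, so ElnV is inactive.
With no repressor bound, *dovP* is transcribed.
So DovP is produced and active.
Fe²⁺ is present, so KepG is inactive.
WexR is produced constitutively and is active.
Sorbose is present, so VorY is inactive.
Homoserine is present, so OrvC is inactive.
Required activator VorY is absent, so *velS* is not transcribed.
So VelS is not produced.
Required activator VelS is absent, so *vorS* is not transcribed.
So VorS is not produced.
With repressor WexR bound, *jovQ* is not transcribed.
So JovQ is not produced.
Activator DovP is present, so *kulF* is transcribed.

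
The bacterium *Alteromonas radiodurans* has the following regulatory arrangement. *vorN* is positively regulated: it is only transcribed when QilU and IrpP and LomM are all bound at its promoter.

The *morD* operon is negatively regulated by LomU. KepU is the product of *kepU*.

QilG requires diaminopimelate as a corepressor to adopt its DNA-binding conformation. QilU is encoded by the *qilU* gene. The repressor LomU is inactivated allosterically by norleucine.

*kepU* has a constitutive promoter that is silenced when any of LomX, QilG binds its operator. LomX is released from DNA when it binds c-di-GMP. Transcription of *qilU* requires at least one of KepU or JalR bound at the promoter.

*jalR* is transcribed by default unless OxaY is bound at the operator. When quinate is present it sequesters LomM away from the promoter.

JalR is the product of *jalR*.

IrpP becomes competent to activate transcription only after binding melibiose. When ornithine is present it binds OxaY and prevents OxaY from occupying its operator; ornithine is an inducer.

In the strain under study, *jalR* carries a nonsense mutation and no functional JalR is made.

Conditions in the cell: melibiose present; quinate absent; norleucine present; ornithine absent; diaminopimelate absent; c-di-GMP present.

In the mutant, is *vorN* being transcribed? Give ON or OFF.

ON

c-di-GMP is present, so LomX is inactive.
Diaminopimelate is absent, so QilG is inactive.
With no repressor bound, *kepU* is transcribed.
So KepU is produced and active.
JalR is non-functional in this strain, so it has no effect.
Activator KepU is present, so *qilU* is transcribed.
So QilU is produced and active.
Melibiose is present, so IrpP is active.
Quinate is absent, so LomM is active.
No repressor is bound and QilU and IrpP and LomM are active, so *vorN* is transcribed.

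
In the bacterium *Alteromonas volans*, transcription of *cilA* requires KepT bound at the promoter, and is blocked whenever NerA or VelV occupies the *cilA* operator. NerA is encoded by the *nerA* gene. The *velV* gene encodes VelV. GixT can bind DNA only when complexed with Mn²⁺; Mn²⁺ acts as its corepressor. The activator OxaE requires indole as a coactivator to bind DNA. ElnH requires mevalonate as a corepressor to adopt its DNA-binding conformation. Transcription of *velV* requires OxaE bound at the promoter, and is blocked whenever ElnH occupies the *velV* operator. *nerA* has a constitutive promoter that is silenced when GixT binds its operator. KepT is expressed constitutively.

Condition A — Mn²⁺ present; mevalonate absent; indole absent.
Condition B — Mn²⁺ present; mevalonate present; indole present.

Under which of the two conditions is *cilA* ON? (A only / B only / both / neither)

Condition A:
Mn²⁺ is present, so GixT is active.
With repressor GixT bound, *nerA* is not transcribed.
So NerA is not produced.
KepT is produced constitutively and is active.
Mevalonate is absent, so ElnH is inactive.
Indole is absent, so OxaE is inactive.
Required activator OxaE is absent, so *velV* is not transcribed.
So VelV is not produced.
No repressor is bound and KepT is active, so *cilA* is transcribed.
→ *cilA* is ON in A.
Condition B:
Mn²⁺ is present, so GixT is active.
With repressor GixT bound, *nerA* is not transcribed.
So NerA is not produced.
KepT is produced constitutively and is active.
Mevalonate is present, so ElnH is active.
Indole is present, so OxaE is active.
With repressor ElnH bound, *velV* is not transcribed.
So VelV is not produced.
No repressor is bound and KepT is active, so *cilA* is transcribed.
→ *cilA* is ON in B.

both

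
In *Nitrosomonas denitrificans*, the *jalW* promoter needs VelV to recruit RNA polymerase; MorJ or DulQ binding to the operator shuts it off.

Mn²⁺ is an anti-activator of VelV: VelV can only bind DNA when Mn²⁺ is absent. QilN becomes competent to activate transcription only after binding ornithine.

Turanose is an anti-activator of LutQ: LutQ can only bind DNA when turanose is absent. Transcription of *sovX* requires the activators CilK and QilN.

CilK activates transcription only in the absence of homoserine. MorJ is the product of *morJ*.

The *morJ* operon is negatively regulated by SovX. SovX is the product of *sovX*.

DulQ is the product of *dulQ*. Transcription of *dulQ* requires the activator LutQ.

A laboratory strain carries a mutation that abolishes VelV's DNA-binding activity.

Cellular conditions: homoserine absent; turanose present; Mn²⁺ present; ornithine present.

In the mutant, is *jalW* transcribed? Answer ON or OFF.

OFF

Homoserine is absent, so CilK is active.
Ornithine is present, so QilN is active.
No repressor is bound and CilK and QilN are active, so *sovX* is transcribed.
So SovX is produced and active.
With repressor SovX bound, *morJ* is not transcribed.
So MorJ is not produced.
Turanose is present, so LutQ is inactive.
Required activator LutQ is absent, so *dulQ* is not transcribed.
So DulQ is not produced.
VelV is non-functional in this strain, so it has no effect.
Required activator VelV is absent, so *jalW* is not transcribed.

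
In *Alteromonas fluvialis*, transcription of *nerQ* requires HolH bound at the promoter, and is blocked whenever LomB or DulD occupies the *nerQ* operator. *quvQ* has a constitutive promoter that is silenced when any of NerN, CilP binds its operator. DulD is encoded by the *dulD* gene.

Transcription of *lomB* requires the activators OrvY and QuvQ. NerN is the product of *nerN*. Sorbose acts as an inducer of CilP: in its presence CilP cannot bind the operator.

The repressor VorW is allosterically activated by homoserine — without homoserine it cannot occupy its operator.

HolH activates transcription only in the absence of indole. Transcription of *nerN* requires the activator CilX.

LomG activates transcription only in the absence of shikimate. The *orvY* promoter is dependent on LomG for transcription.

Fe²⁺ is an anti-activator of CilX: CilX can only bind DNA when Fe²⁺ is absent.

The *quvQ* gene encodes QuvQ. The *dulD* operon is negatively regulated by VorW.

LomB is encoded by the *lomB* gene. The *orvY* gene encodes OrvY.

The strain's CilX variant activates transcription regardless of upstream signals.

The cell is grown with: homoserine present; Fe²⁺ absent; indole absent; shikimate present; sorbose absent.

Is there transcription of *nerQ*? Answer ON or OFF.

ON

Shikimate is present, so LomG is inactive.
Required activator LomG is absent, so *orvY* is not transcribed.
So OrvY is not produced.
CilX is constitutively active in this strain.
No repressor is bound and CilX is active, so *nerN* is transcribed.
So NerN is produced and active.
Sorbose is absent, so CilP is active.
With repressor NerN bound, *quvQ* is not transcribed.
So QuvQ is not produced.
Required activator OrvY is absent, so *lomB* is not transcribed.
So LomB is not produced.
Homoserine is present, so VorW is active.
With repressor VorW bound, *dulD* is not transcribed.
So DulD is not produced.
Indole is absent, so HolH is active.
No repressor is bound and HolH is active, so *nerQ* is transcribed.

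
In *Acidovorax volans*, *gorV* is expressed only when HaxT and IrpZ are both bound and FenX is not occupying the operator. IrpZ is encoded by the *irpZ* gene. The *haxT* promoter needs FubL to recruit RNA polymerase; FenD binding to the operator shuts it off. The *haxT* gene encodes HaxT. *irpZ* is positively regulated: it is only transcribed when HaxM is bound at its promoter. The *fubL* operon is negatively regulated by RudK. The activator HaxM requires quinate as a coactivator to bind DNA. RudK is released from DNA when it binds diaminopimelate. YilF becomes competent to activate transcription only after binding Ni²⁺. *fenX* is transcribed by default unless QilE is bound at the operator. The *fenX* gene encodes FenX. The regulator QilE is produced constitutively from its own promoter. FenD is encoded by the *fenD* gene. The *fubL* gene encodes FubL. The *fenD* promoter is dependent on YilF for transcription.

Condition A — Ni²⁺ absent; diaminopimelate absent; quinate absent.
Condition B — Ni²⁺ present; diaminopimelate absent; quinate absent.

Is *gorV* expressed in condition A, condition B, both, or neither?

Condition A:
QilE is produced constitutively and is active.
With repressor QilE bound, *fenX* is not transcribed.
So FenX is not produced.
Ni²⁺ is absent, so YilF is inactive.
Required activator YilF is absent, so *fenD* is not transcribed.
So FenD is not produced.
Diaminopimelate is absent, so RudK is active.
With repressor RudK bound, *fubL* is not transcribed.
So FubL is not produced.
Required activator FubL is absent, so *haxT* is not transcribed.
So HaxT is not produced.
Quinate is absent, so HaxM is inactive.
Required activator HaxM is absent, so *irpZ* is not transcribed.
So IrpZ is not produced.
Required activator HaxT is absent, so *gorV* is not transcribed.
→ *gorV* is OFF in A.
Condition B:
QilE is produced constitutively and is active.
With repressor QilE bound, *fenX* is not transcribed.
So FenX is not produced.
Ni²⁺ is present, so YilF is active.
No repressor is bound and YilF is active, so *fenD* is transcribed.
So FenD is produced and active.
Diaminopimelate is absent, so RudK is active.
With repressor RudK bound, *fubL* is not transcribed.
So FubL is not produced.
With repressor FenD bound, *haxT* is not transcribed.
So HaxT is not produced.
Quinate is absent, so HaxM is inactive.
Required activator HaxM is absent, so *irpZ* is not transcribed.
So IrpZ is not produced.
Required activator HaxT is absent, so *gorV* is not transcribed.
→ *gorV* is OFF in B.

neither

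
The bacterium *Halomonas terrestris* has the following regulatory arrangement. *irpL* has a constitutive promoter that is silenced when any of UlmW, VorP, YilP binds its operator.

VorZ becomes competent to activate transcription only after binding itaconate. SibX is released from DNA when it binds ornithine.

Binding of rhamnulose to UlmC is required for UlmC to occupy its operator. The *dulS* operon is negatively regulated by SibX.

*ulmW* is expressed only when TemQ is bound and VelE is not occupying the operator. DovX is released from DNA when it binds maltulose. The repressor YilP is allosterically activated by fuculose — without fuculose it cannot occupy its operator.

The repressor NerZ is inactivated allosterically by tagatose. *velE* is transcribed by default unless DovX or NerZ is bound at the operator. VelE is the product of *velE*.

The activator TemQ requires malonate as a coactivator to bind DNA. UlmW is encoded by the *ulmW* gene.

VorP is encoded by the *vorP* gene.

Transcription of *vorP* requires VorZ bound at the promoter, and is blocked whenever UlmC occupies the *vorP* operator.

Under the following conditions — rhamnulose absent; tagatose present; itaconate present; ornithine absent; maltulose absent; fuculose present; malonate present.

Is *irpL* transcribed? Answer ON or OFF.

OFF

Malonate is present, so TemQ is active.
Maltulose is absent, so DovX is active.
Tagatose is present, so NerZ is inactive.
With repressor DovX bound, *velE* is not transcribed.
So VelE is not produced.
No repressor is bound and TemQ is active, so *ulmW* is transcribed.
So UlmW is produced and active.
Rhamnulose is absent, so UlmC is inactive.
Itaconate is present, so VorZ is active.
No repressor is bound and VorZ is active, so *vorP* is transcribed.
So VorP is produced and active.
Fuculose is present, so YilP is active.
With repressor UlmW bound, *irpL* is not transcribed.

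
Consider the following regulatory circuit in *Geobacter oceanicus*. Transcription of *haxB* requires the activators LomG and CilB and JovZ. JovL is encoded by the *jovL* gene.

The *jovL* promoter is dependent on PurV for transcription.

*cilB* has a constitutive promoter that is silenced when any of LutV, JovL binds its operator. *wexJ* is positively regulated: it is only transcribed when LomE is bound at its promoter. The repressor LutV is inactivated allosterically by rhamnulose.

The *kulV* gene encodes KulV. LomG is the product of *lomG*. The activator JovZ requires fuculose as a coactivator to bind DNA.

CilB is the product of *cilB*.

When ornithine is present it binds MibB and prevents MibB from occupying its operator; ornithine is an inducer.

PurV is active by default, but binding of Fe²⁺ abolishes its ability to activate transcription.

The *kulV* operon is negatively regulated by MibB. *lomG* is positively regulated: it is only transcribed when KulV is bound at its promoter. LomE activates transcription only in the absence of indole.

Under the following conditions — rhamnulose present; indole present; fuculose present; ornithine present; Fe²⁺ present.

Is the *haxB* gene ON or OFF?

ON

Ornithine is present, so MibB is inactive.
With no repressor bound, *kulV* is transcribed.
So KulV is produced and active.
No repressor is bound and KulV is active, so *lomG* is transcribed.
So LomG is produced and active.
Rhamnulose is present, so LutV is inactive.
Fe²⁺ is present, so PurV is inactive.
Required activator PurV is absent, so *jovL* is not transcribed.
So JovL is not produced.
With no repressor bound, *cilB* is transcribed.
So CilB is produced and active.
Fuculose is present, so JovZ is active.
No repressor is bound and LomG and CilB and JovZ are active, so *haxB* is transcribed.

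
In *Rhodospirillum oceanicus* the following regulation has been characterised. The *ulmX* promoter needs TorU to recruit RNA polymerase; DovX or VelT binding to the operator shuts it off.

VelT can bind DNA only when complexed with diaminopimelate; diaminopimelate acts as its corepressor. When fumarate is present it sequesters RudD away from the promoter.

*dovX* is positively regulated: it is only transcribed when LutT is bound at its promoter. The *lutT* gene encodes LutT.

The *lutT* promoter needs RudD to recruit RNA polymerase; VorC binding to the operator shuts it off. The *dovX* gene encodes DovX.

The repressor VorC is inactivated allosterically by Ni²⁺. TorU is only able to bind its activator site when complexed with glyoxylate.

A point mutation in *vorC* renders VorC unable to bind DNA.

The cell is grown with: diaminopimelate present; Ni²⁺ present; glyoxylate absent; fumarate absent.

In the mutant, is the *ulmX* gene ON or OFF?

Glyoxylate is absent, so TorU is inactive.
Fumarate is absent, so RudD is active.
VorC is non-functional in this strain, so it has no effect.
No repressor is bound and RudD is active, so *lutT* is transcribed.
So LutT is produced and active.
No repressor is bound and LutT is active, so *dovX* is transcribed.
So DovX is produced and active.
Diaminopimelate is present, so VelT is active.
With repressor DovX bound, *ulmX* is not transcribed.

OFF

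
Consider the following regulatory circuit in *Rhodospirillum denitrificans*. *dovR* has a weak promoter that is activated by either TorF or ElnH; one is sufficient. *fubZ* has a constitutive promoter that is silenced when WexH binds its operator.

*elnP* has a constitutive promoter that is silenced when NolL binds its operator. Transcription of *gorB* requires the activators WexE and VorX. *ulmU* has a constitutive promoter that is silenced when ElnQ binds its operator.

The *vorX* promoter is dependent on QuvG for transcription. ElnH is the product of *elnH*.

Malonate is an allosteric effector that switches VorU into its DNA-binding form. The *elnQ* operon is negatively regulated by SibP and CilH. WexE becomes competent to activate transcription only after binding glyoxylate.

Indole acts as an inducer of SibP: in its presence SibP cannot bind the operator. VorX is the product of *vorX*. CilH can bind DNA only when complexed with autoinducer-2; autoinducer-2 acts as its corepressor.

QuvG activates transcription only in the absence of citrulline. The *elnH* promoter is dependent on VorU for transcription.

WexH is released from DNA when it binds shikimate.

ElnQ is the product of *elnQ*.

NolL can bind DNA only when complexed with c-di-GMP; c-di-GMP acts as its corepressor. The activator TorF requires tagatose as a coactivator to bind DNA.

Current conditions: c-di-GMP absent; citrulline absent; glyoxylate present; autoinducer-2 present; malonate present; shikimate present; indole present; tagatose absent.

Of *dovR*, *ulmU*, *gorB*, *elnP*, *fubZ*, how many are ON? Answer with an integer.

5

Tagatose is absent, so TorF is inactive.
Malonate is present, so VorU is active.
No repressor is bound and VorU is active, so *elnH* is transcribed.
So ElnH is produced and active.
Activator ElnH is present, so *dovR* is transcribed.
→ *dovR* is ON.
Indole is present, so SibP is inactive.
Autoinducer-2 is present, so CilH is active.
With repressor CilH bound, *elnQ* is not transcribed.
So ElnQ is not produced.
With no repressor bound, *ulmU* is transcribed.
→ *ulmU* is ON.
Glyoxylate is present, so WexE is active.
Citrulline is absent, so QuvG is active.
No repressor is bound and QuvG is active, so *vorX* is transcribed.
So VorX is produced and active.
No repressor is bound and WexE and VorX are active, so *gorB* is transcribed.
→ *gorB* is ON.
c-di-GMP is absent, so NolL is inactive.
With no repressor bound, *elnP* is transcribed.
→ *elnP* is ON.
Shikimate is present, so WexH is inactive.
With no repressor bound, *fubZ* is transcribed.
→ *fubZ* is ON.
5 of the 5 genes are transcribed.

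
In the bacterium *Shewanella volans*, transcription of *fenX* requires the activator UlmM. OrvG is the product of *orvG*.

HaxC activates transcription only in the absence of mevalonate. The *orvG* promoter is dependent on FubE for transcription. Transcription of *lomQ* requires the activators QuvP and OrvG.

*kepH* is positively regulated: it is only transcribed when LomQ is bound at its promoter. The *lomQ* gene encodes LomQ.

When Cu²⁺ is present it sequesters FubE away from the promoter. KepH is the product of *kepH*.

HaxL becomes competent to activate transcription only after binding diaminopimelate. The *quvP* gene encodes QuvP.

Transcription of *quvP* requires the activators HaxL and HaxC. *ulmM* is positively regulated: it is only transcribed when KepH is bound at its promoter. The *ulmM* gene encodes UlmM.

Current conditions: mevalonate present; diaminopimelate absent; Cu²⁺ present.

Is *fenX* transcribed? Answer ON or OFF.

Diaminopimelate is absent, so HaxL is inactive.
Mevalonate is present, so HaxC is inactive.
Required activator HaxL is absent, so *quvP* is not transcribed.
So QuvP is not produced.
Cu²⁺ is present, so FubE is inactive.
Required activator FubE is absent, so *orvG* is not transcribed.
So OrvG is not produced.
Required activator QuvP is absent, so *lomQ* is not transcribed.
So LomQ is not produced.
Required activator LomQ is absent, so *kepH* is not transcribed.
So KepH is not produced.
Required activator KepH is absent, so *ulmM* is not transcribed.
So UlmM is not produced.
Required activator UlmM is absent, so *fenX* is not transcribed.

OFF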